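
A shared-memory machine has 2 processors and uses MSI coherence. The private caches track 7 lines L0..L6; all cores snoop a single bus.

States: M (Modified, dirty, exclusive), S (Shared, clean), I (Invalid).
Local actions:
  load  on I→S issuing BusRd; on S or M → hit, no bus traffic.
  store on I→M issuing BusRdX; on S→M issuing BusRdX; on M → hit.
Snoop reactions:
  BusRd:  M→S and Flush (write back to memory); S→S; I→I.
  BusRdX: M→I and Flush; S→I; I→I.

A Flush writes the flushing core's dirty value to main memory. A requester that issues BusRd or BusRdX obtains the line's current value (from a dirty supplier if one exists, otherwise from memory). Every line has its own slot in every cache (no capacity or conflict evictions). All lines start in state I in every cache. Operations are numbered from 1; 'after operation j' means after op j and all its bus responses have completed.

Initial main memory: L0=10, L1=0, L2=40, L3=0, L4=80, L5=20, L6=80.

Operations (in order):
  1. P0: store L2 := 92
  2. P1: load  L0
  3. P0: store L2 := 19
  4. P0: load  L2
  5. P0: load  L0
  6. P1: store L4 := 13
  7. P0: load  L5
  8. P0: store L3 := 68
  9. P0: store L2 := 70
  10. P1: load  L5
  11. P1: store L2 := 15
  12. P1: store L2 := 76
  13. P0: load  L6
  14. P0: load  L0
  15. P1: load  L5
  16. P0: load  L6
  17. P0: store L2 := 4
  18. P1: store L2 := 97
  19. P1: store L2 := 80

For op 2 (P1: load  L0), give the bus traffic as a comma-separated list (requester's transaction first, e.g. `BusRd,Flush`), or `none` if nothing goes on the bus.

  op1 P0: store L2 := 92 → M/I on L2; bus BusRdX; mem=40
  op2 P1: load  L0 → I/S on L0; bus BusRd; mem=10
  op3 P0: store L2 := 19 → M/I on L2; bus (none); mem=40
  op4 P0: load  L2 → M/I on L2; bus (none); mem=40
  op5 P0: load  L0 → S/S on L0; bus BusRd; mem=10
  op6 P1: store L4 := 13 → I/M on L4; bus BusRdX; mem=80
  op7 P0: load  L5 → S/I on L5; bus BusRd; mem=20
  op8 P0: store L3 := 68 → M/I on L3; bus BusRdX; mem=0
  op9 P0: store L2 := 70 → M/I on L2; bus (none); mem=40
  op10 P1: load  L5 → S/S on L5; bus BusRd; mem=20
  op11 P1: store L2 := 15 → I/M on L2; bus BusRdX Flush; mem=70
  op12 P1: store L2 := 76 → I/M on L2; bus (none); mem=70
  op13 P0: load  L6 → S/I on L6; bus BusRd; mem=80
  op14 P0: load  L0 → S/S on L0; bus (none); mem=10
  op15 P1: load  L5 → S/S on L5; bus (none); mem=20
  op16 P0: load  L6 → S/I on L6; bus (none); mem=80
  op17 P0: store L2 := 4 → M/I on L2; bus BusRdX Flush; mem=76
  op18 P1: store L2 := 97 → I/M on L2; bus BusRdX Flush; mem=4
  op19 P1: store L2 := 80 → I/M on L2; bus (none); mem=4

bus = BusRd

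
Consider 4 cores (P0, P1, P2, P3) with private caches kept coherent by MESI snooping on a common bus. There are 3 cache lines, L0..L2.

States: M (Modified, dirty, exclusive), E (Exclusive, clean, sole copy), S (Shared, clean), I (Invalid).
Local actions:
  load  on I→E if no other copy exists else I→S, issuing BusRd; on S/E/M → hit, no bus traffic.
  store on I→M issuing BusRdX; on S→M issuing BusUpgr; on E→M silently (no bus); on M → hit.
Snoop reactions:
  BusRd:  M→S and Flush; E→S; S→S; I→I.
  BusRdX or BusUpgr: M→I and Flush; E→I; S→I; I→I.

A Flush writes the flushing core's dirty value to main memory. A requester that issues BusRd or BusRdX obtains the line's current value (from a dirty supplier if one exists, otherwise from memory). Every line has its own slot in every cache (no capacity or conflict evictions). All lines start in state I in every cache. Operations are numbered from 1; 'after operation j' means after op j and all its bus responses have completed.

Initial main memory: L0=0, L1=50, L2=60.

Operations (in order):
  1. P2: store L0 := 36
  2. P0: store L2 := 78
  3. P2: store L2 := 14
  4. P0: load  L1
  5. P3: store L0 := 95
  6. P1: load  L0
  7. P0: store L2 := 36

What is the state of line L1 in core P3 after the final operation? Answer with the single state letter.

state = I

  op1 P2: store L0 := 36 → I/I/M/I on L0; bus BusRdX; mem=0
  op2 P0: store L2 := 78 → M/I/I/I on L2; bus BusRdX; mem=60
  op3 P2: store L2 := 14 → I/I/M/I on L2; bus BusRdX Flush; mem=78
  op4 P0: load  L1 → E/I/I/I on L1; bus BusRd; mem=50
  op5 P3: store L0 := 95 → I/I/I/M on L0; bus BusRdX Flush; mem=36
  op6 P1: load  L0 → I/S/I/S on L0; bus BusRd Flush; mem=95
  op7 P0: store L2 := 36 → M/I/I/I on L2; bus BusRdX Flush; mem=14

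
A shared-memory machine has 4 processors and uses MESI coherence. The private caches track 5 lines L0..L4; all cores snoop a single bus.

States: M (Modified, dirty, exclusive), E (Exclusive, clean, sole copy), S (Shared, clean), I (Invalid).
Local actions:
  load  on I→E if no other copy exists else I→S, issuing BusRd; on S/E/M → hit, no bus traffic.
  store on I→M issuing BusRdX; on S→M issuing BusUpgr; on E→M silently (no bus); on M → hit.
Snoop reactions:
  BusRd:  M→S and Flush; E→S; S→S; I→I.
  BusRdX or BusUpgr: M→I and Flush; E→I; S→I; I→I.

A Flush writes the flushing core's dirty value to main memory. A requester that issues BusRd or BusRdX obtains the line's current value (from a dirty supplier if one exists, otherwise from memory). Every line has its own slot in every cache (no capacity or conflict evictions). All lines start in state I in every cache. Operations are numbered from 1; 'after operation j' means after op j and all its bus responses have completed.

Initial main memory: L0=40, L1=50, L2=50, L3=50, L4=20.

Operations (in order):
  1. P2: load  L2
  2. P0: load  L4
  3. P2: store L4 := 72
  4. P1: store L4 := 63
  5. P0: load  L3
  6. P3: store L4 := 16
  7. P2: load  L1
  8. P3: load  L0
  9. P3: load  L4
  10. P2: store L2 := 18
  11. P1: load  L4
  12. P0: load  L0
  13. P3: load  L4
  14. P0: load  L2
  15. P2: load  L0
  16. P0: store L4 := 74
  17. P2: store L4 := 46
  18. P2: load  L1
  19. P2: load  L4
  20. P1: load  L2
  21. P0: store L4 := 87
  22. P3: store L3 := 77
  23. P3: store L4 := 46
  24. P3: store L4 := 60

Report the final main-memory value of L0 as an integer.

1. P2: load  L2  bus=[BusRd]  L2: P0=I P1=I P2=E P3=I  mem[L2]=50
2. P0: load  L4  bus=[BusRd]  L4: P0=E P1=I P2=I P3=I  mem[L4]=20
3. P2: store L4 := 72  bus=[BusRdX]  L4: P0=I P1=I P2=M P3=I  mem[L4]=20
4. P1: store L4 := 63  bus=[BusRdX,Flush]  L4: P0=I P1=M P2=I P3=I  mem[L4]=72
5. P0: load  L3  bus=[BusRd]  L3: P0=E P1=I P2=I P3=I  mem[L3]=50
6. P3: store L4 := 16  bus=[BusRdX,Flush]  L4: P0=I P1=I P2=I P3=M  mem[L4]=63
7. P2: load  L1  bus=[BusRd]  L1: P0=I P1=I P2=E P3=I  mem[L1]=50
8. P3: load  L0  bus=[BusRd]  L0: P0=I P1=I P2=I P3=E  mem[L0]=40
9. P3: load  L4  bus=[-]  L4: P0=I P1=I P2=I P3=M  mem[L4]=63
10. P2: store L2 := 18  bus=[-]  L2: P0=I P1=I P2=M P3=I  mem[L2]=50
11. P1: load  L4  bus=[BusRd,Flush]  L4: P0=I P1=S P2=I P3=S  mem[L4]=16
12. P0: load  L0  bus=[BusRd]  L0: P0=S P1=I P2=I P3=S  mem[L0]=40
13. P3: load  L4  bus=[-]  L4: P0=I P1=S P2=I P3=S  mem[L4]=16
14. P0: load  L2  bus=[BusRd,Flush]  L2: P0=S P1=I P2=S P3=I  mem[L2]=18
15. P2: load  L0  bus=[BusRd]  L0: P0=S P1=I P2=S P3=S  mem[L0]=40
16. P0: store L4 := 74  bus=[BusRdX]  L4: P0=M P1=I P2=I P3=I  mem[L4]=16
17. P2: store L4 := 46  bus=[BusRdX,Flush]  L4: P0=I P1=I P2=M P3=I  mem[L4]=74
18. P2: load  L1  bus=[-]  L1: P0=I P1=I P2=E P3=I  mem[L1]=50
19. P2: load  L4  bus=[-]  L4: P0=I P1=I P2=M P3=I  mem[L4]=74
20. P1: load  L2  bus=[BusRd]  L2: P0=S P1=S P2=S P3=I  mem[L2]=18
21. P0: store L4 := 87  bus=[BusRdX,Flush]  L4: P0=M P1=I P2=I P3=I  mem[L4]=46
22. P3: store L3 := 77  bus=[BusRdX]  L3: P0=I P1=I P2=I P3=M  mem[L3]=50
23. P3: store L4 := 46  bus=[BusRdX,Flush]  L4: P0=I P1=I P2=I P3=M  mem[L4]=87
24. P3: store L4 := 60  bus=[-]  L4: P0=I P1=I P2=I P3=M  mem[L4]=87

memory[L0] = 40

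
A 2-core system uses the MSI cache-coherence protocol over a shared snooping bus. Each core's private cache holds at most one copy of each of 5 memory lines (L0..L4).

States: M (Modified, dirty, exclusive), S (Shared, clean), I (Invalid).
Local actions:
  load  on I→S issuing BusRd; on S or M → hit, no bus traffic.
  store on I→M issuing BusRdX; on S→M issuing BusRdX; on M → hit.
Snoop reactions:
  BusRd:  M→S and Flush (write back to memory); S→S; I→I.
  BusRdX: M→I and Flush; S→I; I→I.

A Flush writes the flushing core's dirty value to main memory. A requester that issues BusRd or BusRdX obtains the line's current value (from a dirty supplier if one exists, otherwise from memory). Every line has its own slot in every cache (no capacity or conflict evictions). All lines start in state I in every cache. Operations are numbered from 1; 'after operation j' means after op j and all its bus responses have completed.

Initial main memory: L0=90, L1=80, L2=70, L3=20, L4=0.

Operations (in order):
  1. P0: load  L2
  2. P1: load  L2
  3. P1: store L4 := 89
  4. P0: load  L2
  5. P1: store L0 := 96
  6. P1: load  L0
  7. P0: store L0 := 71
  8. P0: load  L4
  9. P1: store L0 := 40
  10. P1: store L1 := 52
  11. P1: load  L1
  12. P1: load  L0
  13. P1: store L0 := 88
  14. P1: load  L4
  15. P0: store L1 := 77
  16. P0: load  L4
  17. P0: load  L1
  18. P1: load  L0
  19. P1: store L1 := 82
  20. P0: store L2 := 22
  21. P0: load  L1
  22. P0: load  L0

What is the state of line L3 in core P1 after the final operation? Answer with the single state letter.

state = I

step 1: P0: load  L2  ⟶  SI  (L2)  txn=BusRd  M[L2]=70
step 2: P1: load  L2  ⟶  SS  (L2)  txn=BusRd  M[L2]=70
step 3: P1: store L4 := 89  ⟶  IM  (L4)  txn=BusRdX  M[L4]=0
step 4: P0: load  L2  ⟶  SS  (L2)  txn=∅  M[L2]=70
step 5: P1: store L0 := 96  ⟶  IM  (L0)  txn=BusRdX  M[L0]=90
step 6: P1: load  L0  ⟶  IM  (L0)  txn=∅  M[L0]=90
step 7: P0: store L0 := 71  ⟶  MI  (L0)  txn=BusRdX+Flush  M[L0]=96
step 8: P0: load  L4  ⟶  SS  (L4)  txn=BusRd+Flush  M[L4]=89
step 9: P1: store L0 := 40  ⟶  IM  (L0)  txn=BusRdX+Flush  M[L0]=71
step 10: P1: store L1 := 52  ⟶  IM  (L1)  txn=BusRdX  M[L1]=80
step 11: P1: load  L1  ⟶  IM  (L1)  txn=∅  M[L1]=80
step 12: P1: load  L0  ⟶  IM  (L0)  txn=∅  M[L0]=71
step 13: P1: store L0 := 88  ⟶  IM  (L0)  txn=∅  M[L0]=71
step 14: P1: load  L4  ⟶  SS  (L4)  txn=∅  M[L4]=89
step 15: P0: store L1 := 77  ⟶  MI  (L1)  txn=BusRdX+Flush  M[L1]=52
step 16: P0: load  L4  ⟶  SS  (L4)  txn=∅  M[L4]=89
step 17: P0: load  L1  ⟶  MI  (L1)  txn=∅  M[L1]=52
step 18: P1: load  L0  ⟶  IM  (L0)  txn=∅  M[L0]=71
step 19: P1: store L1 := 82  ⟶  IM  (L1)  txn=BusRdX+Flush  M[L1]=77
step 20: P0: store L2 := 22  ⟶  MI  (L2)  txn=BusRdX  M[L2]=70
step 21: P0: load  L1  ⟶  SS  (L1)  txn=BusRd+Flush  M[L1]=82
step 22: P0: load  L0  ⟶  SS  (L0)  txn=BusRd+Flush  M[L0]=88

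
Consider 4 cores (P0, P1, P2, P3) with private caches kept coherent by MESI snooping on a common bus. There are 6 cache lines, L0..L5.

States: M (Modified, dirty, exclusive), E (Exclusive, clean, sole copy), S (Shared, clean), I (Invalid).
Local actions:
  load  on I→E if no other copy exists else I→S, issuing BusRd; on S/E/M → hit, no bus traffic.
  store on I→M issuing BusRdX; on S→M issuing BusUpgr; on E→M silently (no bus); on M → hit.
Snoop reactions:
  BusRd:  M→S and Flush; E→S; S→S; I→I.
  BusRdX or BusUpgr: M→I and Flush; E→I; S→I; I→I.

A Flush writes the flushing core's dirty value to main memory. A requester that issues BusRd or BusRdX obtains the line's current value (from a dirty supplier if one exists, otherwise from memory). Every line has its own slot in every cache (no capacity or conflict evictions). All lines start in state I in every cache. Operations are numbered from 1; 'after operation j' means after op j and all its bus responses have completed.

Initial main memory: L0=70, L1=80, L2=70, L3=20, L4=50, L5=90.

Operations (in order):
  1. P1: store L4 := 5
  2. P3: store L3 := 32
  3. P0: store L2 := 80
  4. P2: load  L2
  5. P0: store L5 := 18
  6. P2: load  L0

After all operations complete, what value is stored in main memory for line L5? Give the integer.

step 1: P1: store L4 := 5  ⟶  IMII  (L4)  txn=BusRdX  M[L4]=50
step 2: P3: store L3 := 32  ⟶  IIIM  (L3)  txn=BusRdX  M[L3]=20
step 3: P0: store L2 := 80  ⟶  MIII  (L2)  txn=BusRdX  M[L2]=70
step 4: P2: load  L2  ⟶  SISI  (L2)  txn=BusRd+Flush  M[L2]=80
step 5: P0: store L5 := 18  ⟶  MIII  (L5)  txn=BusRdX  M[L5]=90
step 6: P2: load  L0  ⟶  IIEI  (L0)  txn=BusRd  M[L0]=70

memory[L5] = 90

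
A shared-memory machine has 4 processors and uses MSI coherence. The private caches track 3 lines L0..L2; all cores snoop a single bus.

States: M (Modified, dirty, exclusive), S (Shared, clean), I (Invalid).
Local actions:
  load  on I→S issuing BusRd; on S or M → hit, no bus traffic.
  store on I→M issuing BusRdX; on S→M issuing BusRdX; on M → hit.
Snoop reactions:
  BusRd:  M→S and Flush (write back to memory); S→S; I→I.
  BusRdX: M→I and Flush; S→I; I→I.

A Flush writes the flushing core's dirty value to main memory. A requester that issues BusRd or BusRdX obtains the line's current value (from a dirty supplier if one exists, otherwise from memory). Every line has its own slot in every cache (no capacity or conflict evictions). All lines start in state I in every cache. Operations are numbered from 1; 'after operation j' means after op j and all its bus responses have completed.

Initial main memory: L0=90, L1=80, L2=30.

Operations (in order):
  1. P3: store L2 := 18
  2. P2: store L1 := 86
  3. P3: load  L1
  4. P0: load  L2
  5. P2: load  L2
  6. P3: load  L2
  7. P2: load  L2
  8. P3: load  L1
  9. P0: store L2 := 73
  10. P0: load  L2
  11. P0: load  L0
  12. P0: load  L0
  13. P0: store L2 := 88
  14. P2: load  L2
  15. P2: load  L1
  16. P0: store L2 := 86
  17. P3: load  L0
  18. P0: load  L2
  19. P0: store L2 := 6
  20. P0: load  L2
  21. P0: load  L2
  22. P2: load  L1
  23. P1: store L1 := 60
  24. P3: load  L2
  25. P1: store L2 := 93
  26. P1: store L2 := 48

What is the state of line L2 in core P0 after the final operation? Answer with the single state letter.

  op1 P3: store L2 := 18 → I/I/I/M on L2; bus BusRdX; mem=30
  op2 P2: store L1 := 86 → I/I/M/I on L1; bus BusRdX; mem=80
  op3 P3: load  L1 → I/I/S/S on L1; bus BusRd Flush; mem=86
  op4 P0: load  L2 → S/I/I/S on L2; bus BusRd Flush; mem=18
  op5 P2: load  L2 → S/I/S/S on L2; bus BusRd; mem=18
  op6 P3: load  L2 → S/I/S/S on L2; bus (none); mem=18
  op7 P2: load  L2 → S/I/S/S on L2; bus (none); mem=18
  op8 P3: load  L1 → I/I/S/S on L1; bus (none); mem=86
  op9 P0: store L2 := 73 → M/I/I/I on L2; bus BusRdX; mem=18
  op10 P0: load  L2 → M/I/I/I on L2; bus (none); mem=18
  op11 P0: load  L0 → S/I/I/I on L0; bus BusRd; mem=90
  op12 P0: load  L0 → S/I/I/I on L0; bus (none); mem=90
  op13 P0: store L2 := 88 → M/I/I/I on L2; bus (none); mem=18
  op14 P2: load  L2 → S/I/S/I on L2; bus BusRd Flush; mem=88
  op15 P2: load  L1 → I/I/S/S on L1; bus (none); mem=86
  op16 P0: store L2 := 86 → M/I/I/I on L2; bus BusRdX; mem=88
  op17 P3: load  L0 → S/I/I/S on L0; bus BusRd; mem=90
  op18 P0: load  L2 → M/I/I/I on L2; bus (none); mem=88
  op19 P0: store L2 := 6 → M/I/I/I on L2; bus (none); mem=88
  op20 P0: load  L2 → M/I/I/I on L2; bus (none); mem=88
  op21 P0: load  L2 → M/I/I/I on L2; bus (none); mem=88
  op22 P2: load  L1 → I/I/S/S on L1; bus (none); mem=86
  op23 P1: store L1 := 60 → I/M/I/I on L1; bus BusRdX; mem=86
  op24 P3: load  L2 → S/I/I/S on L2; bus BusRd Flush; mem=6
  op25 P1: store L2 := 93 → I/M/I/I on L2; bus BusRdX; mem=6
  op26 P1: store L2 := 48 → I/M/I/I on L2; bus (none); mem=6

state = I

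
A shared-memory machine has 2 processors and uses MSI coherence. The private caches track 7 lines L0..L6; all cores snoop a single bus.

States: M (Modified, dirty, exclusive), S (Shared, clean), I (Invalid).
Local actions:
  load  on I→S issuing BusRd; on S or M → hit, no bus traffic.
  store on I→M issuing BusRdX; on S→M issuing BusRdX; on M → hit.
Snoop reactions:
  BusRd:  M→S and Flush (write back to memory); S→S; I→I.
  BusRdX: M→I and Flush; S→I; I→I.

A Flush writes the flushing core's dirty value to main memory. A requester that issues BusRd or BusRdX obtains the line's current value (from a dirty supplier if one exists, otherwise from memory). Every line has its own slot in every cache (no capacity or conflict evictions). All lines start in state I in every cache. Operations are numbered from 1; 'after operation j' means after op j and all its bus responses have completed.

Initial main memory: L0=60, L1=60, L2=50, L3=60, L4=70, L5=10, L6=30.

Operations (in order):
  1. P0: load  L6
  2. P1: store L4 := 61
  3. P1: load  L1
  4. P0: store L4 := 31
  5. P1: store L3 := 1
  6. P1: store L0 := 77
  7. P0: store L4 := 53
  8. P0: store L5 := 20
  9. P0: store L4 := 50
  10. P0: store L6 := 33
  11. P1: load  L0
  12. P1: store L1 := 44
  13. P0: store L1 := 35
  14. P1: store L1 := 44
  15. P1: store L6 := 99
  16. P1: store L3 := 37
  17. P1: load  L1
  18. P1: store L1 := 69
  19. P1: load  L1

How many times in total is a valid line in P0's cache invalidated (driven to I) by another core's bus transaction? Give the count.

invalidations = 2

1. P0: load  L6  bus=[BusRd]  L6: P0=S P1=I  mem[L6]=30
2. P1: store L4 := 61  bus=[BusRdX]  L4: P0=I P1=M  mem[L4]=70
3. P1: load  L1  bus=[BusRd]  L1: P0=I P1=S  mem[L1]=60
4. P0: store L4 := 31  bus=[BusRdX,Flush]  L4: P0=M P1=I  mem[L4]=61
5. P1: store L3 := 1  bus=[BusRdX]  L3: P0=I P1=M  mem[L3]=60
6. P1: store L0 := 77  bus=[BusRdX]  L0: P0=I P1=M  mem[L0]=60
7. P0: store L4 := 53  bus=[-]  L4: P0=M P1=I  mem[L4]=61
8. P0: store L5 := 20  bus=[BusRdX]  L5: P0=M P1=I  mem[L5]=10
9. P0: store L4 := 50  bus=[-]  L4: P0=M P1=I  mem[L4]=61
10. P0: store L6 := 33  bus=[BusRdX]  L6: P0=M P1=I  mem[L6]=30
11. P1: load  L0  bus=[-]  L0: P0=I P1=M  mem[L0]=60
12. P1: store L1 := 44  bus=[BusRdX]  L1: P0=I P1=M  mem[L1]=60
13. P0: store L1 := 35  bus=[BusRdX,Flush]  L1: P0=M P1=I  mem[L1]=44
14. P1: store L1 := 44  bus=[BusRdX,Flush]  L1: P0=I P1=M  mem[L1]=35
15. P1: store L6 := 99  bus=[BusRdX,Flush]  L6: P0=I P1=M  mem[L6]=33
16. P1: store L3 := 37  bus=[-]  L3: P0=I P1=M  mem[L3]=60
17. P1: load  L1  bus=[-]  L1: P0=I P1=M  mem[L1]=35
18. P1: store L1 := 69  bus=[-]  L1: P0=I P1=M  mem[L1]=35
19. P1: load  L1  bus=[-]  L1: P0=I P1=M  mem[L1]=35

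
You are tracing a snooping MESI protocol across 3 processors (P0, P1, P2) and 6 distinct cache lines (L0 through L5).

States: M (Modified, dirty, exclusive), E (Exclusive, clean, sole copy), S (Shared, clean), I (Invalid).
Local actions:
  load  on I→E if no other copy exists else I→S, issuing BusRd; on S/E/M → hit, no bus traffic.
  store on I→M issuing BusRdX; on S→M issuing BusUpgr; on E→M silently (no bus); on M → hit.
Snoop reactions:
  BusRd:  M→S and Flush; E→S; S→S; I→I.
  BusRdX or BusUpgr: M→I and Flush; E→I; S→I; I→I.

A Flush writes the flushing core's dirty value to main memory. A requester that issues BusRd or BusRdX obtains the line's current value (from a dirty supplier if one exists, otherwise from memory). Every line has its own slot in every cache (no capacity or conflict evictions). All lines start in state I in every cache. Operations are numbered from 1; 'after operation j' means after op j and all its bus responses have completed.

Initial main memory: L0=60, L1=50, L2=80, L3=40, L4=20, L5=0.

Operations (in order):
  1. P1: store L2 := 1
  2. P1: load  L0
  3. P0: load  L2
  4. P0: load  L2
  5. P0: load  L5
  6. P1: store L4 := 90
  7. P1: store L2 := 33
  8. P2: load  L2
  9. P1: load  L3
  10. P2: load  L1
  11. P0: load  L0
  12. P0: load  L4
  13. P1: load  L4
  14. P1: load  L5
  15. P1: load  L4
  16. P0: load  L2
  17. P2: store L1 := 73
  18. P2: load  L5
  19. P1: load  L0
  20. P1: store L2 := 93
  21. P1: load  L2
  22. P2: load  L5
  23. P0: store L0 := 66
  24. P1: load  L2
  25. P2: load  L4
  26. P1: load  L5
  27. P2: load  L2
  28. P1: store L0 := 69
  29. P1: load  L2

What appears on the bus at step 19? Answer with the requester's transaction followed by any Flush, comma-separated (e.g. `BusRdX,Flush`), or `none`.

bus = none

step 1: P1: store L2 := 1  ⟶  IMI  (L2)  txn=BusRdX  M[L2]=80
step 2: P1: load  L0  ⟶  IEI  (L0)  txn=BusRd  M[L0]=60
step 3: P0: load  L2  ⟶  SSI  (L2)  txn=BusRd+Flush  M[L2]=1
step 4: P0: load  L2  ⟶  SSI  (L2)  txn=∅  M[L2]=1
step 5: P0: load  L5  ⟶  EII  (L5)  txn=BusRd  M[L5]=0
step 6: P1: store L4 := 90  ⟶  IMI  (L4)  txn=BusRdX  M[L4]=20
step 7: P1: store L2 := 33  ⟶  IMI  (L2)  txn=BusUpgr  M[L2]=1
step 8: P2: load  L2  ⟶  ISS  (L2)  txn=BusRd+Flush  M[L2]=33
step 9: P1: load  L3  ⟶  IEI  (L3)  txn=BusRd  M[L3]=40
step 10: P2: load  L1  ⟶  IIE  (L1)  txn=BusRd  M[L1]=50
step 11: P0: load  L0  ⟶  SSI  (L0)  txn=BusRd  M[L0]=60
step 12: P0: load  L4  ⟶  SSI  (L4)  txn=BusRd+Flush  M[L4]=90
step 13: P1: load  L4  ⟶  SSI  (L4)  txn=∅  M[L4]=90
step 14: P1: load  L5  ⟶  SSI  (L5)  txn=BusRd  M[L5]=0
step 15: P1: load  L4  ⟶  SSI  (L4)  txn=∅  M[L4]=90
step 16: P0: load  L2  ⟶  SSS  (L2)  txn=BusRd  M[L2]=33
step 17: P2: store L1 := 73  ⟶  IIM  (L1)  txn=∅  M[L1]=50
step 18: P2: load  L5  ⟶  SSS  (L5)  txn=BusRd  M[L5]=0
step 19: P1: load  L0  ⟶  SSI  (L0)  txn=∅  M[L0]=60
step 20: P1: store L2 := 93  ⟶  IMI  (L2)  txn=BusUpgr  M[L2]=33
step 21: P1: load  L2  ⟶  IMI  (L2)  txn=∅  M[L2]=33
step 22: P2: load  L5  ⟶  SSS  (L5)  txn=∅  M[L5]=0
step 23: P0: store L0 := 66  ⟶  MII  (L0)  txn=BusUpgr  M[L0]=60
step 24: P1: load  L2  ⟶  IMI  (L2)  txn=∅  M[L2]=33
step 25: P2: load  L4  ⟶  SSS  (L4)  txn=BusRd  M[L4]=90
step 26: P1: load  L5  ⟶  SSS  (L5)  txn=∅  M[L5]=0
step 27: P2: load  L2  ⟶  ISS  (L2)  txn=BusRd+Flush  M[L2]=93
step 28: P1: store L0 := 69  ⟶  IMI  (L0)  txn=BusRdX+Flush  M[L0]=66
step 29: P1: load  L2  ⟶  ISS  (L2)  txn=∅  M[L2]=93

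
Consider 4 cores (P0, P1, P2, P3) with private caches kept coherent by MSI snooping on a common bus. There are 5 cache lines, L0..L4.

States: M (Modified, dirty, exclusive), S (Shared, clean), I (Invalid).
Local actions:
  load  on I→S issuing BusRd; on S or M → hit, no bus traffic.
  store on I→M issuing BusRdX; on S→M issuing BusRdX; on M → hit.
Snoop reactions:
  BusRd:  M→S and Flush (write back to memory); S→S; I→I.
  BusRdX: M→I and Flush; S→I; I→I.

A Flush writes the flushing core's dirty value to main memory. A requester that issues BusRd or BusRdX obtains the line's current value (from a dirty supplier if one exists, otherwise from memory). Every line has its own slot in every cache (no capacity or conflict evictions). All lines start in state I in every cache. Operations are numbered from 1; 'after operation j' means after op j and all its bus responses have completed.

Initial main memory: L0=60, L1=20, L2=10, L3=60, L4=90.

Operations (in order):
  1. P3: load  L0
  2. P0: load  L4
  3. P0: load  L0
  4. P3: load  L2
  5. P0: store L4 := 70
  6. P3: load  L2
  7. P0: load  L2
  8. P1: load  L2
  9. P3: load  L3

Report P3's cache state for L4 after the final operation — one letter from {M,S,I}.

state = I

step 1: P3: load  L0  ⟶  IIIS  (L0)  txn=BusRd  M[L0]=60
step 2: P0: load  L4  ⟶  SIII  (L4)  txn=BusRd  M[L4]=90
step 3: P0: load  L0  ⟶  SIIS  (L0)  txn=BusRd  M[L0]=60
step 4: P3: load  L2  ⟶  IIIS  (L2)  txn=BusRd  M[L2]=10
step 5: P0: store L4 := 70  ⟶  MIII  (L4)  txn=BusRdX  M[L4]=90
step 6: P3: load  L2  ⟶  IIIS  (L2)  txn=∅  M[L2]=10
step 7: P0: load  L2  ⟶  SIIS  (L2)  txn=BusRd  M[L2]=10
step 8: P1: load  L2  ⟶  SSIS  (L2)  txn=BusRd  M[L2]=10
step 9: P3: load  L3  ⟶  IIIS  (L3)  txn=BusRd  M[L3]=60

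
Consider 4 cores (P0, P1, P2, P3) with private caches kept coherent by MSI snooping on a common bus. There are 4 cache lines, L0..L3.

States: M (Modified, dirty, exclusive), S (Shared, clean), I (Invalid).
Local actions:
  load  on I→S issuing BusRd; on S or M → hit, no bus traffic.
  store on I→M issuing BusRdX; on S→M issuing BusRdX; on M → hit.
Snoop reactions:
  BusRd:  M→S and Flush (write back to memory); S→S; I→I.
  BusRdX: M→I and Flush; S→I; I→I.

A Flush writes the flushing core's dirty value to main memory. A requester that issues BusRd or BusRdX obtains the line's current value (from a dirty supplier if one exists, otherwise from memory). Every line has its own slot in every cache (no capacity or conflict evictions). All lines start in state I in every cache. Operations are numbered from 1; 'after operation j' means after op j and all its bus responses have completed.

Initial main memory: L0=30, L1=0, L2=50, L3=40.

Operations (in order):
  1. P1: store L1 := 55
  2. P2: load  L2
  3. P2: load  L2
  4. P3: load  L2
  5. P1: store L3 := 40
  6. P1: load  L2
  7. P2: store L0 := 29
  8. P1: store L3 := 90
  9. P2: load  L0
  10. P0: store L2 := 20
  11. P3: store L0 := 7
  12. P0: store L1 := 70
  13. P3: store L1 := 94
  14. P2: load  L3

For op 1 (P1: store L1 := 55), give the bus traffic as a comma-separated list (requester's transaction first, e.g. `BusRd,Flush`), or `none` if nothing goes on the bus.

bus = BusRdX

  op1 P1: store L1 := 55 → I/M/I/I on L1; bus BusRdX; mem=0
  op2 P2: load  L2 → I/I/S/I on L2; bus BusRd; mem=50
  op3 P2: load  L2 → I/I/S/I on L2; bus (none); mem=50
  op4 P3: load  L2 → I/I/S/S on L2; bus BusRd; mem=50
  op5 P1: store L3 := 40 → I/M/I/I on L3; bus BusRdX; mem=40
  op6 P1: load  L2 → I/S/S/S on L2; bus BusRd; mem=50
  op7 P2: store L0 := 29 → I/I/M/I on L0; bus BusRdX; mem=30
  op8 P1: store L3 := 90 → I/M/I/I on L3; bus (none); mem=40
  op9 P2: load  L0 → I/I/M/I on L0; bus (none); mem=30
  op10 P0: store L2 := 20 → M/I/I/I on L2; bus BusRdX; mem=50
  op11 P3: store L0 := 7 → I/I/I/M on L0; bus BusRdX Flush; mem=29
  op12 P0: store L1 := 70 → M/I/I/I on L1; bus BusRdX Flush; mem=55
  op13 P3: store L1 := 94 → I/I/I/M on L1; bus BusRdX Flush; mem=70
  op14 P2: load  L3 → I/S/S/I on L3; bus BusRd Flush; mem=90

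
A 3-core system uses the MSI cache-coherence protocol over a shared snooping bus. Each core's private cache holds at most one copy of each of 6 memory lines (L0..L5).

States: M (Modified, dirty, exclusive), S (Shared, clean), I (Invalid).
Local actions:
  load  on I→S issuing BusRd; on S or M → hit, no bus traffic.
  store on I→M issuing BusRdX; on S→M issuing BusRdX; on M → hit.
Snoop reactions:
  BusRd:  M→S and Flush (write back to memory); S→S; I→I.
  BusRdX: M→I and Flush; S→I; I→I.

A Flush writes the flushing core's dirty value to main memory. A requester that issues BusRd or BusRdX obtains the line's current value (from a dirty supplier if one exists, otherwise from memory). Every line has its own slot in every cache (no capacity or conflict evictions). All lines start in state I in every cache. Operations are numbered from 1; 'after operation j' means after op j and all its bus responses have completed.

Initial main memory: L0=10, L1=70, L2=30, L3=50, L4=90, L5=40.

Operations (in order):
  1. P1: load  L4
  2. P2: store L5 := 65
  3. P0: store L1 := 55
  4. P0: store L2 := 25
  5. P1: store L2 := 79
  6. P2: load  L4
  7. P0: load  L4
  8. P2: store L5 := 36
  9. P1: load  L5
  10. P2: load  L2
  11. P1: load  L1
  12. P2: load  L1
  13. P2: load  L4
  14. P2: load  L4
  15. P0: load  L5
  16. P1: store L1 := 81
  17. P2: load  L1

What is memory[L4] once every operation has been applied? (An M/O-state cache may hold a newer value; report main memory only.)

memory[L4] = 90

1. P1: load  L4  bus=[BusRd]  L4: P0=I P1=S P2=I  mem[L4]=90
2. P2: store L5 := 65  bus=[BusRdX]  L5: P0=I P1=I P2=M  mem[L5]=40
3. P0: store L1 := 55  bus=[BusRdX]  L1: P0=M P1=I P2=I  mem[L1]=70
4. P0: store L2 := 25  bus=[BusRdX]  L2: P0=M P1=I P2=I  mem[L2]=30
5. P1: store L2 := 79  bus=[BusRdX,Flush]  L2: P0=I P1=M P2=I  mem[L2]=25
6. P2: load  L4  bus=[BusRd]  L4: P0=I P1=S P2=S  mem[L4]=90
7. P0: load  L4  bus=[BusRd]  L4: P0=S P1=S P2=S  mem[L4]=90
8. P2: store L5 := 36  bus=[-]  L5: P0=I P1=I P2=M  mem[L5]=40
9. P1: load  L5  bus=[BusRd,Flush]  L5: P0=I P1=S P2=S  mem[L5]=36
10. P2: load  L2  bus=[BusRd,Flush]  L2: P0=I P1=S P2=S  mem[L2]=79
11. P1: load  L1  bus=[BusRd,Flush]  L1: P0=S P1=S P2=I  mem[L1]=55
12. P2: load  L1  bus=[BusRd]  L1: P0=S P1=S P2=S  mem[L1]=55
13. P2: load  L4  bus=[-]  L4: P0=S P1=S P2=S  mem[L4]=90
14. P2: load  L4  bus=[-]  L4: P0=S P1=S P2=S  mem[L4]=90
15. P0: load  L5  bus=[BusRd]  L5: P0=S P1=S P2=S  mem[L5]=36
16. P1: store L1 := 81  bus=[BusRdX]  L1: P0=I P1=M P2=I  mem[L1]=55
17. P2: load  L1  bus=[BusRd,Flush]  L1: P0=I P1=S P2=S  mem[L1]=81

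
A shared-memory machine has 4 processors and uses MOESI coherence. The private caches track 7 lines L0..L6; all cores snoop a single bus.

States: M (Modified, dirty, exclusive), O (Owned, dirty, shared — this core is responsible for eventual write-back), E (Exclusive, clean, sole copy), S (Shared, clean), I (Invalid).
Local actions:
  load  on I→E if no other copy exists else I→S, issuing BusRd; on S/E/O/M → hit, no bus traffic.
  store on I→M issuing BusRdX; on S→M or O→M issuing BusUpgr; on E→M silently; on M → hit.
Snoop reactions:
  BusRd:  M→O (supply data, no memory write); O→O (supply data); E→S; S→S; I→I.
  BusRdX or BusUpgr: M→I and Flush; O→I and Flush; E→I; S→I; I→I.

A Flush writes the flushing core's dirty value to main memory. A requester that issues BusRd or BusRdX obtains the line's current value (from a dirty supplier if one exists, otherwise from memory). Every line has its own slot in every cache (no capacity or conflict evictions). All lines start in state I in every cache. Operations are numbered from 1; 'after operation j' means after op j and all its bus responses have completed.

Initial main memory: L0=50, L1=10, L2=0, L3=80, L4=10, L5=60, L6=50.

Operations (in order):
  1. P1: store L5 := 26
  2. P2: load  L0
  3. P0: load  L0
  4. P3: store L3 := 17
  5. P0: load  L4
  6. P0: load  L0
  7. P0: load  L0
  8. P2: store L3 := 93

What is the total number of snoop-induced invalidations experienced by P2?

invalidations = 0

[1] P1: store L5 := 26 | P0:I, P1:M(26), P2:I, P3:I | bus: BusRdX
[2] P2: load  L0 | P0:I, P1:I, P2:E(50), P3:I | bus: BusRd
[3] P0: load  L0 | P0:S(50), P1:I, P2:S(50), P3:I | bus: BusRd
[4] P3: store L3 := 17 | P0:I, P1:I, P2:I, P3:M(17) | bus: BusRdX
[5] P0: load  L4 | P0:E(10), P1:I, P2:I, P3:I | bus: BusRd
[6] P0: load  L0 | P0:S(50), P1:I, P2:S(50), P3:I | bus: none
[7] P0: load  L0 | P0:S(50), P1:I, P2:S(50), P3:I | bus: none
[8] P2: store L3 := 93 | P0:I, P1:I, P2:M(93), P3:I | bus: BusRdX,Flush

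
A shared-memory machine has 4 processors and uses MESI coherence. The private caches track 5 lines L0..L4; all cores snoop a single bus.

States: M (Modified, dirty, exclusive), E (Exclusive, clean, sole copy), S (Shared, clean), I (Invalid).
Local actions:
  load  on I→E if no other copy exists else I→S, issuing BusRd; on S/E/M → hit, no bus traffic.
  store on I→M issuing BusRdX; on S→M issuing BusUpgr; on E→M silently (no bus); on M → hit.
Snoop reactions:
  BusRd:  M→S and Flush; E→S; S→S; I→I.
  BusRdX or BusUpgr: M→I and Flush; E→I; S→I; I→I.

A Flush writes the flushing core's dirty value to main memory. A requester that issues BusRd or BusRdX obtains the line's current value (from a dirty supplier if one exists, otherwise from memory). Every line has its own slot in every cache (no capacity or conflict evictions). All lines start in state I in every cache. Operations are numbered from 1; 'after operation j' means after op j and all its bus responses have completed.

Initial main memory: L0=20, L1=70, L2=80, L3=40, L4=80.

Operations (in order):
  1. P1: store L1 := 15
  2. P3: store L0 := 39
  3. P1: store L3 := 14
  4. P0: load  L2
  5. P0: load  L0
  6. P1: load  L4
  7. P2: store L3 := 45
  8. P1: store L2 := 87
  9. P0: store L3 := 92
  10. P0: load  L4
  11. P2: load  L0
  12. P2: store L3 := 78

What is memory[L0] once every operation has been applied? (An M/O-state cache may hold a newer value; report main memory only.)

step 1: P1: store L1 := 15  ⟶  IMII  (L1)  txn=BusRdX  M[L1]=70
step 2: P3: store L0 := 39  ⟶  IIIM  (L0)  txn=BusRdX  M[L0]=20
step 3: P1: store L3 := 14  ⟶  IMII  (L3)  txn=BusRdX  M[L3]=40
step 4: P0: load  L2  ⟶  EIII  (L2)  txn=BusRd  M[L2]=80
step 5: P0: load  L0  ⟶  SIIS  (L0)  txn=BusRd+Flush  M[L0]=39
step 6: P1: load  L4  ⟶  IEII  (L4)  txn=BusRd  M[L4]=80
step 7: P2: store L3 := 45  ⟶  IIMI  (L3)  txn=BusRdX+Flush  M[L3]=14
step 8: P1: store L2 := 87  ⟶  IMII  (L2)  txn=BusRdX  M[L2]=80
step 9: P0: store L3 := 92  ⟶  MIII  (L3)  txn=BusRdX+Flush  M[L3]=45
step 10: P0: load  L4  ⟶  SSII  (L4)  txn=BusRd  M[L4]=80
step 11: P2: load  L0  ⟶  SISS  (L0)  txn=BusRd  M[L0]=39
step 12: P2: store L3 := 78  ⟶  IIMI  (L3)  txn=BusRdX+Flush  M[L3]=92

memory[L0] = 39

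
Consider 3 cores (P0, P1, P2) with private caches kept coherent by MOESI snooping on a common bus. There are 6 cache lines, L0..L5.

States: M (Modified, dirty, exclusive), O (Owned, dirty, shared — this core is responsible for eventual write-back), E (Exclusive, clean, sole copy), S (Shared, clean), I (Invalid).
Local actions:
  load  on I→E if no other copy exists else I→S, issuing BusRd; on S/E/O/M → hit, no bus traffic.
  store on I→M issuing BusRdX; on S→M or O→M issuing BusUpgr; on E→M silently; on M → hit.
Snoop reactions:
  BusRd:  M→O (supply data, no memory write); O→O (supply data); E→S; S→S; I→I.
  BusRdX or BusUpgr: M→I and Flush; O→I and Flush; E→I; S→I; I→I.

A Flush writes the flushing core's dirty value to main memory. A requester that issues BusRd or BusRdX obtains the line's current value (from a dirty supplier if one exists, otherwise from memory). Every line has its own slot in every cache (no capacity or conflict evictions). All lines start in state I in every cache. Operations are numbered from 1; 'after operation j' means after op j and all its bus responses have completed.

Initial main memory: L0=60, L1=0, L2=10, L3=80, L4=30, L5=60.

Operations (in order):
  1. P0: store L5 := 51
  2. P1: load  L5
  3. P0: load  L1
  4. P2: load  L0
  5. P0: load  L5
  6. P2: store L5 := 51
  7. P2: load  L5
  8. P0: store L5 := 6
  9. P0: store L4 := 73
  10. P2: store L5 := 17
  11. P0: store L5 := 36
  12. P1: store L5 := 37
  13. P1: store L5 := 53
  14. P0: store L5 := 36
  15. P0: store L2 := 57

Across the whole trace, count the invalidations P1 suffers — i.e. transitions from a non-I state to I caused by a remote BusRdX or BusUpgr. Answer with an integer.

step 1: P0: store L5 := 51  ⟶  MII  (L5)  txn=BusRdX  M[L5]=60
step 2: P1: load  L5  ⟶  OSI  (L5)  txn=BusRd  M[L5]=60
step 3: P0: load  L1  ⟶  EII  (L1)  txn=BusRd  M[L1]=0
step 4: P2: load  L0  ⟶  IIE  (L0)  txn=BusRd  M[L0]=60
step 5: P0: load  L5  ⟶  OSI  (L5)  txn=∅  M[L5]=60
step 6: P2: store L5 := 51  ⟶  IIM  (L5)  txn=BusRdX+Flush  M[L5]=51
step 7: P2: load  L5  ⟶  IIM  (L5)  txn=∅  M[L5]=51
step 8: P0: store L5 := 6  ⟶  MII  (L5)  txn=BusRdX+Flush  M[L5]=51
step 9: P0: store L4 := 73  ⟶  MII  (L4)  txn=BusRdX  M[L4]=30
step 10: P2: store L5 := 17  ⟶  IIM  (L5)  txn=BusRdX+Flush  M[L5]=6
step 11: P0: store L5 := 36  ⟶  MII  (L5)  txn=BusRdX+Flush  M[L5]=17
step 12: P1: store L5 := 37  ⟶  IMI  (L5)  txn=BusRdX+Flush  M[L5]=36
step 13: P1: store L5 := 53  ⟶  IMI  (L5)  txn=∅  M[L5]=36
step 14: P0: store L5 := 36  ⟶  MII  (L5)  txn=BusRdX+Flush  M[L5]=53
step 15: P0: store L2 := 57  ⟶  MII  (L2)  txn=BusRdX  M[L2]=10

invalidations = 2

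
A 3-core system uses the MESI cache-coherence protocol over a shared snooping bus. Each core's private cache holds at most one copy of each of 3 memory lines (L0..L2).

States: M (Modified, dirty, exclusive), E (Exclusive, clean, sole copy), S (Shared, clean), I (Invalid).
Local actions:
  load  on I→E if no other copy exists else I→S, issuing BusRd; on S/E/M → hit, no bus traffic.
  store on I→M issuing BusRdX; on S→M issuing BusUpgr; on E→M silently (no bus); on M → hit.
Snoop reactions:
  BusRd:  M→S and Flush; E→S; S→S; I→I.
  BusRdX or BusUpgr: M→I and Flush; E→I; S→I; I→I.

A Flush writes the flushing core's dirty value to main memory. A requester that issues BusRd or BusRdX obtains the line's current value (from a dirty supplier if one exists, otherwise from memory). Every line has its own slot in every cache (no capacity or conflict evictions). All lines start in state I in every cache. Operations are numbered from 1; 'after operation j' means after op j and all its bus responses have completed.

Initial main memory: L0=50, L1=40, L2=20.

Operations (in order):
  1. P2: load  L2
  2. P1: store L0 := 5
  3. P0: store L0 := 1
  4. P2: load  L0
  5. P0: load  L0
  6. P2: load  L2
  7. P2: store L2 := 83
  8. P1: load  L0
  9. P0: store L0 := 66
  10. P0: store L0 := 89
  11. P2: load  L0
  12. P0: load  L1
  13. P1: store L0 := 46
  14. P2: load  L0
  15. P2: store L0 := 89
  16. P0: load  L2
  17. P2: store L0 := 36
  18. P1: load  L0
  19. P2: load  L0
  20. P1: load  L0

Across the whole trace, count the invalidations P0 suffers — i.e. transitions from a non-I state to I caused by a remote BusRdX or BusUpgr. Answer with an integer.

[1] P2: load  L2 | P0:I, P1:I, P2:E(20) | bus: BusRd
[2] P1: store L0 := 5 | P0:I, P1:M(5), P2:I | bus: BusRdX
[3] P0: store L0 := 1 | P0:M(1), P1:I, P2:I | bus: BusRdX,Flush
[4] P2: load  L0 | P0:S(1), P1:I, P2:S(1) | bus: BusRd,Flush
[5] P0: load  L0 | P0:S(1), P1:I, P2:S(1) | bus: none
[6] P2: load  L2 | P0:I, P1:I, P2:E(20) | bus: none
[7] P2: store L2 := 83 | P0:I, P1:I, P2:M(83) | bus: none
[8] P1: load  L0 | P0:S(1), P1:S(1), P2:S(1) | bus: BusRd
[9] P0: store L0 := 66 | P0:M(66), P1:I, P2:I | bus: BusUpgr
[10] P0: store L0 := 89 | P0:M(89), P1:I, P2:I | bus: none
[11] P2: load  L0 | P0:S(89), P1:I, P2:S(89) | bus: BusRd,Flush
[12] P0: load  L1 | P0:E(40), P1:I, P2:I | bus: BusRd
[13] P1: store L0 := 46 | P0:I, P1:M(46), P2:I | bus: BusRdX
[14] P2: load  L0 | P0:I, P1:S(46), P2:S(46) | bus: BusRd,Flush
[15] P2: store L0 := 89 | P0:I, P1:I, P2:M(89) | bus: BusUpgr
[16] P0: load  L2 | P0:S(83), P1:I, P2:S(83) | bus: BusRd,Flush
[17] P2: store L0 := 36 | P0:I, P1:I, P2:M(36) | bus: none
[18] P1: load  L0 | P0:I, P1:S(36), P2:S(36) | bus: BusRd,Flush
[19] P2: load  L0 | P0:I, P1:S(36), P2:S(36) | bus: none
[20] P1: load  L0 | P0:I, P1:S(36), P2:S(36) | bus: none

invalidations = 1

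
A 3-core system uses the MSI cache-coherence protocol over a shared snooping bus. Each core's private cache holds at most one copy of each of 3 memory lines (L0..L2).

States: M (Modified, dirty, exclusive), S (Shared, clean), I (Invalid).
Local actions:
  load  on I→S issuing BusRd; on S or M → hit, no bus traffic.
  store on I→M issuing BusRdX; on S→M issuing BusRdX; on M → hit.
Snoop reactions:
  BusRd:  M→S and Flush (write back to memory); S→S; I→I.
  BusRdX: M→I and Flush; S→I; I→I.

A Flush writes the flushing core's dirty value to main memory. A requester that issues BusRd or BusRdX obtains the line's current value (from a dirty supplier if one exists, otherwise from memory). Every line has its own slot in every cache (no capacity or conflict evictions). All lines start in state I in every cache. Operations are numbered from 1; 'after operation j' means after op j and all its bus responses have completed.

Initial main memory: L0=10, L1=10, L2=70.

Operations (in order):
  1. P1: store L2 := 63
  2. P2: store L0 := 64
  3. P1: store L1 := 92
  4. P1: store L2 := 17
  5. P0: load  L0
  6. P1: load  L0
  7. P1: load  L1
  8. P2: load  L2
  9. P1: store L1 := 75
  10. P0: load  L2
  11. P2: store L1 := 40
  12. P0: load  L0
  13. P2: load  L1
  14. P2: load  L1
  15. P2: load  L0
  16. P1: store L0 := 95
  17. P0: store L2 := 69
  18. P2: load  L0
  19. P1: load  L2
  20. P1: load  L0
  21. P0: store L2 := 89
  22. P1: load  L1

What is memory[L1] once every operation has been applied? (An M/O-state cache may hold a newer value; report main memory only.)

memory[L1] = 40

step 1: P1: store L2 := 63  ⟶  IMI  (L2)  txn=BusRdX  M[L2]=70
step 2: P2: store L0 := 64  ⟶  IIM  (L0)  txn=BusRdX  M[L0]=10
step 3: P1: store L1 := 92  ⟶  IMI  (L1)  txn=BusRdX  M[L1]=10
step 4: P1: store L2 := 17  ⟶  IMI  (L2)  txn=∅  M[L2]=70
step 5: P0: load  L0  ⟶  SIS  (L0)  txn=BusRd+Flush  M[L0]=64
step 6: P1: load  L0  ⟶  SSS  (L0)  txn=BusRd  M[L0]=64
step 7: P1: load  L1  ⟶  IMI  (L1)  txn=∅  M[L1]=10
step 8: P2: load  L2  ⟶  ISS  (L2)  txn=BusRd+Flush  M[L2]=17
step 9: P1: store L1 := 75  ⟶  IMI  (L1)  txn=∅  M[L1]=10
step 10: P0: load  L2  ⟶  SSS  (L2)  txn=BusRd  M[L2]=17
step 11: P2: store L1 := 40  ⟶  IIM  (L1)  txn=BusRdX+Flush  M[L1]=75
step 12: P0: load  L0  ⟶  SSS  (L0)  txn=∅  M[L0]=64
step 13: P2: load  L1  ⟶  IIM  (L1)  txn=∅  M[L1]=75
step 14: P2: load  L1  ⟶  IIM  (L1)  txn=∅  M[L1]=75
step 15: P2: load  L0  ⟶  SSS  (L0)  txn=∅  M[L0]=64
step 16: P1: store L0 := 95  ⟶  IMI  (L0)  txn=BusRdX  M[L0]=64
step 17: P0: store L2 := 69  ⟶  MII  (L2)  txn=BusRdX  M[L2]=17
step 18: P2: load  L0  ⟶  ISS  (L0)  txn=BusRd+Flush  M[L0]=95
step 19: P1: load  L2  ⟶  SSI  (L2)  txn=BusRd+Flush  M[L2]=69
step 20: P1: load  L0  ⟶  ISS  (L0)  txn=∅  M[L0]=95
step 21: P0: store L2 := 89  ⟶  MII  (L2)  txn=BusRdX  M[L2]=69
step 22: P1: load  L1  ⟶  ISS  (L1)  txn=BusRd+Flush  M[L1]=40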